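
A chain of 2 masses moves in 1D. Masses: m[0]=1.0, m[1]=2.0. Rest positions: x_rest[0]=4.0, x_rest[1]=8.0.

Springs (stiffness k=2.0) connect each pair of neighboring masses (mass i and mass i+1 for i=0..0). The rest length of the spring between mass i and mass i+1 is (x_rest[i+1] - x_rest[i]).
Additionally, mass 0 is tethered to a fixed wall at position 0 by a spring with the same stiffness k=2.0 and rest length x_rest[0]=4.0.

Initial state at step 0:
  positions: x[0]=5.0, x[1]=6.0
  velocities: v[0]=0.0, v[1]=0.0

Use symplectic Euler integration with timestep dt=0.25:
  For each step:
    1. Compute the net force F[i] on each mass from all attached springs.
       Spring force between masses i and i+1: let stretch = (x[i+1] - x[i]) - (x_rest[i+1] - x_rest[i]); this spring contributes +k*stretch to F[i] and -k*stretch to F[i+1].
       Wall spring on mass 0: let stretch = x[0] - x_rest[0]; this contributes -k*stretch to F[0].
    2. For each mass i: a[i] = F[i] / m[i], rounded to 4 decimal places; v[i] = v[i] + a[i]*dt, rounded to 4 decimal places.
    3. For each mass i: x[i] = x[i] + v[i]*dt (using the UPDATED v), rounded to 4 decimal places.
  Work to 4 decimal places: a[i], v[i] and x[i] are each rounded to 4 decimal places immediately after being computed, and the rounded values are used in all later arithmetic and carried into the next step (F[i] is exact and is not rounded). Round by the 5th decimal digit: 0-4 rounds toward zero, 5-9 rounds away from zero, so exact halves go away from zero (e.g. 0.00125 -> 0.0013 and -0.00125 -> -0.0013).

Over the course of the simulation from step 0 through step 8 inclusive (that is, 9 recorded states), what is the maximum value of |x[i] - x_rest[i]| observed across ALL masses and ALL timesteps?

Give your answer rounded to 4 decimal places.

Step 0: x=[5.0000 6.0000] v=[0.0000 0.0000]
Step 1: x=[4.5000 6.1875] v=[-2.0000 0.7500]
Step 2: x=[3.6484 6.5195] v=[-3.4063 1.3281]
Step 3: x=[2.6997 6.9221] v=[-3.7950 1.6103]
Step 4: x=[1.9413 7.3108] v=[-3.0337 1.5547]
Step 5: x=[1.6114 7.6139] v=[-1.3196 1.2123]
Step 6: x=[1.8304 7.7918] v=[0.8760 0.7117]
Step 7: x=[2.5658 7.8472] v=[2.9415 0.2214]
Step 8: x=[3.6406 7.8225] v=[4.2993 -0.0990]
Max displacement = 2.3886

Answer: 2.3886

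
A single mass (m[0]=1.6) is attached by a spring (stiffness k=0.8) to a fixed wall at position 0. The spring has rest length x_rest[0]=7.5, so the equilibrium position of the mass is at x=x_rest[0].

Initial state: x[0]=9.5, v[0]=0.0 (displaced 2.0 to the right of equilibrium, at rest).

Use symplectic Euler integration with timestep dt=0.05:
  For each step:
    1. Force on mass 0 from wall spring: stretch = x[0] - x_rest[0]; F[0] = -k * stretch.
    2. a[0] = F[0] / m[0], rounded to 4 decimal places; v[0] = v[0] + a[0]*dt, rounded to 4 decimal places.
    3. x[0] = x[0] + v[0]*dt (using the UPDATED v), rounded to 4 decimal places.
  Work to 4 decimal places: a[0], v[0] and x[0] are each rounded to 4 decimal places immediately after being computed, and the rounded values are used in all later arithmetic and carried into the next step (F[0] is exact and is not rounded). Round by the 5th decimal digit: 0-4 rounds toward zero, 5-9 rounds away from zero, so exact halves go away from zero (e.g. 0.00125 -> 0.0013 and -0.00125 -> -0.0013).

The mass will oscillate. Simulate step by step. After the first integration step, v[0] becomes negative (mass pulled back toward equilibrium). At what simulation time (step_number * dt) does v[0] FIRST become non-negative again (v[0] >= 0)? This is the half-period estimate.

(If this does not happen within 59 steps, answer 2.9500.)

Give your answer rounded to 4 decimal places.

Step 0: x=[9.5000] v=[0.0000]
Step 1: x=[9.4975] v=[-0.0500]
Step 2: x=[9.4925] v=[-0.0999]
Step 3: x=[9.4850] v=[-0.1497]
Step 4: x=[9.4750] v=[-0.1993]
Step 5: x=[9.4626] v=[-0.2487]
Step 6: x=[9.4477] v=[-0.2978]
Step 7: x=[9.4304] v=[-0.3465]
Step 8: x=[9.4107] v=[-0.3948]
Step 9: x=[9.3886] v=[-0.4426]
Step 10: x=[9.3641] v=[-0.4898]
Step 11: x=[9.3373] v=[-0.5364]
Step 12: x=[9.3082] v=[-0.5823]
Step 13: x=[9.2768] v=[-0.6275]
Step 14: x=[9.2432] v=[-0.6719]
Step 15: x=[9.2074] v=[-0.7155]
Step 16: x=[9.1695] v=[-0.7582]
Step 17: x=[9.1295] v=[-0.7999]
Step 18: x=[9.0875] v=[-0.8406]
Step 19: x=[9.0435] v=[-0.8803]
Step 20: x=[8.9976] v=[-0.9189]
Step 21: x=[8.9498] v=[-0.9563]
Step 22: x=[8.9002] v=[-0.9925]
Step 23: x=[8.8488] v=[-1.0275]
Step 24: x=[8.7957] v=[-1.0612]
Step 25: x=[8.7410] v=[-1.0936]
Step 26: x=[8.6848] v=[-1.1246]
Step 27: x=[8.6271] v=[-1.1542]
Step 28: x=[8.5680] v=[-1.1824]
Step 29: x=[8.5075] v=[-1.2091]
Step 30: x=[8.4458] v=[-1.2343]
Step 31: x=[8.3829] v=[-1.2579]
Step 32: x=[8.3189] v=[-1.2800]
Step 33: x=[8.2539] v=[-1.3005]
Step 34: x=[8.1879] v=[-1.3194]
Step 35: x=[8.1211] v=[-1.3366]
Step 36: x=[8.0535] v=[-1.3521]
Step 37: x=[7.9852] v=[-1.3659]
Step 38: x=[7.9163] v=[-1.3780]
Step 39: x=[7.8469] v=[-1.3884]
Step 40: x=[7.7770] v=[-1.3971]
Step 41: x=[7.7068] v=[-1.4040]
Step 42: x=[7.6363] v=[-1.4092]
Step 43: x=[7.5657] v=[-1.4126]
Step 44: x=[7.4950] v=[-1.4142]
Step 45: x=[7.4243] v=[-1.4141]
Step 46: x=[7.3537] v=[-1.4122]
Step 47: x=[7.2833] v=[-1.4085]
Step 48: x=[7.2131] v=[-1.4031]
Step 49: x=[7.1433] v=[-1.3959]
Step 50: x=[7.0740] v=[-1.3870]
Step 51: x=[7.0052] v=[-1.3764]
Step 52: x=[6.9370] v=[-1.3640]
Step 53: x=[6.8695] v=[-1.3499]
Step 54: x=[6.8028] v=[-1.3341]
Step 55: x=[6.7370] v=[-1.3167]
Step 56: x=[6.6721] v=[-1.2976]
Step 57: x=[6.6083] v=[-1.2769]
Step 58: x=[6.5456] v=[-1.2546]
Step 59: x=[6.4841] v=[-1.2307]
v[0] did not become non-negative within 59 steps; using fallback time=2.9500

Answer: 2.9500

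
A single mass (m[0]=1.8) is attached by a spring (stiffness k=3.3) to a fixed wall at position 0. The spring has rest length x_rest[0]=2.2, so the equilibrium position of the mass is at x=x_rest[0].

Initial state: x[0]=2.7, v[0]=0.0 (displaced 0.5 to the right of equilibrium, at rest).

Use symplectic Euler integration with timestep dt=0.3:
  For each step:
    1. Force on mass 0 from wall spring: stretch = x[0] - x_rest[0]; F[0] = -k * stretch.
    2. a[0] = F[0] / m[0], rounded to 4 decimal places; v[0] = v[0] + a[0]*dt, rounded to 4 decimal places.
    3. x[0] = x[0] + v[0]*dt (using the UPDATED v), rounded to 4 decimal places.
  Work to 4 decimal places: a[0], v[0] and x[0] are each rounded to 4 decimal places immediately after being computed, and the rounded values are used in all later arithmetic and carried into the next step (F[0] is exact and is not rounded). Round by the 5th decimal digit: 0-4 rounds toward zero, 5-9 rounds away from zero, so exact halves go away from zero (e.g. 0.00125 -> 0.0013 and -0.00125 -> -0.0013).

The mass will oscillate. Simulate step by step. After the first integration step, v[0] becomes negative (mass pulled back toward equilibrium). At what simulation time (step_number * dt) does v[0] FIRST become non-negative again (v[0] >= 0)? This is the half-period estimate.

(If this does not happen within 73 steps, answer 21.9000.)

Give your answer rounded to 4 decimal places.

Step 0: x=[2.7000] v=[0.0000]
Step 1: x=[2.6175] v=[-0.2750]
Step 2: x=[2.4661] v=[-0.5046]
Step 3: x=[2.2708] v=[-0.6510]
Step 4: x=[2.0638] v=[-0.6899]
Step 5: x=[1.8793] v=[-0.6150]
Step 6: x=[1.7477] v=[-0.4386]
Step 7: x=[1.6908] v=[-0.1898]
Step 8: x=[1.7179] v=[0.0903]
First v>=0 after going negative at step 8, time=2.4000

Answer: 2.4000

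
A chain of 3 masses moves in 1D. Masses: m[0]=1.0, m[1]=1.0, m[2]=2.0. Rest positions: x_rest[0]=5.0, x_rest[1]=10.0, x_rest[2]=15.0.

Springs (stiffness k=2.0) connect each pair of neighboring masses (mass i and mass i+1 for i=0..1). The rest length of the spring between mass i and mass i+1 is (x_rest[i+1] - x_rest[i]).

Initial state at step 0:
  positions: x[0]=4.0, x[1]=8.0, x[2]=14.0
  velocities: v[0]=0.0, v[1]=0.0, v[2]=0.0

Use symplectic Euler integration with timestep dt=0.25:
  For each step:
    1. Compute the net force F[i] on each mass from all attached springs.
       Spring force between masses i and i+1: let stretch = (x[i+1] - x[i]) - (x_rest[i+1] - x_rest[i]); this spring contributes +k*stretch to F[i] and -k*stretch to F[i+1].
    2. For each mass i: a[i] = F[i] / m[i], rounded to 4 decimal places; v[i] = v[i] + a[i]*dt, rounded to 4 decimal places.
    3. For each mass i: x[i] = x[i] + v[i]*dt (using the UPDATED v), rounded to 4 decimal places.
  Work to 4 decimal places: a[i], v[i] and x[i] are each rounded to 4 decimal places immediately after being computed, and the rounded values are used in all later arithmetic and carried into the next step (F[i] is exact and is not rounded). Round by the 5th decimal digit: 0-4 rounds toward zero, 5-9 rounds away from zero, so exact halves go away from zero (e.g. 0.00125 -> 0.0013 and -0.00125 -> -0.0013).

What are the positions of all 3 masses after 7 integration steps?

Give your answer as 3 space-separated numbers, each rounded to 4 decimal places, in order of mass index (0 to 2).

Step 0: x=[4.0000 8.0000 14.0000] v=[0.0000 0.0000 0.0000]
Step 1: x=[3.8750 8.2500 13.9375] v=[-0.5000 1.0000 -0.2500]
Step 2: x=[3.6719 8.6641 13.8320] v=[-0.8125 1.6563 -0.4219]
Step 3: x=[3.4678 9.1002 13.7160] v=[-0.8164 1.7442 -0.4639]
Step 4: x=[3.3428 9.4092 13.6240] v=[-0.5002 1.2359 -0.3679]
Step 5: x=[3.3511 9.4867 13.5811] v=[0.0330 0.3101 -0.1716]
Step 6: x=[3.5013 9.3091 13.5948] v=[0.6008 -0.7105 0.0548]
Step 7: x=[3.7525 8.9412 13.6532] v=[1.0047 -1.4716 0.2334]

Answer: 3.7525 8.9412 13.6532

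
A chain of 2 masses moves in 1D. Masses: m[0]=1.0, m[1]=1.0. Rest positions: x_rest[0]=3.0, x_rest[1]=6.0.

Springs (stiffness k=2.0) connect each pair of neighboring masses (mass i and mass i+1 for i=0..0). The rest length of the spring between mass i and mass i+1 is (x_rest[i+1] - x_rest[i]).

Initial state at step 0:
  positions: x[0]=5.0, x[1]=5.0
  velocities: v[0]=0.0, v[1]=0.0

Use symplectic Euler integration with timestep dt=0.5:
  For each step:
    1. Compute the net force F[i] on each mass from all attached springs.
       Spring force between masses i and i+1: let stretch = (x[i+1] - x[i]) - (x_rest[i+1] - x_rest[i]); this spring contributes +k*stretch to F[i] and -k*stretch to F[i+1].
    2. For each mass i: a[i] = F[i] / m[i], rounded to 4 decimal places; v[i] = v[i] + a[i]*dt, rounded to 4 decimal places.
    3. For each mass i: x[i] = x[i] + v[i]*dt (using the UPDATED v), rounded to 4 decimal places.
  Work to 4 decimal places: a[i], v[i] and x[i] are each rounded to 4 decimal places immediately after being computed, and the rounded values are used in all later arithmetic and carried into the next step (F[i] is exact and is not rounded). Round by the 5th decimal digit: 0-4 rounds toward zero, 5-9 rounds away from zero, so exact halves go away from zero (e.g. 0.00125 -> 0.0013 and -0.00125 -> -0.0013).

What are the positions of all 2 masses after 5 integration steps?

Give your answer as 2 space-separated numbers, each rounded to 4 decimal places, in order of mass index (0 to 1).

Step 0: x=[5.0000 5.0000] v=[0.0000 0.0000]
Step 1: x=[3.5000 6.5000] v=[-3.0000 3.0000]
Step 2: x=[2.0000 8.0000] v=[-3.0000 3.0000]
Step 3: x=[2.0000 8.0000] v=[0.0000 0.0000]
Step 4: x=[3.5000 6.5000] v=[3.0000 -3.0000]
Step 5: x=[5.0000 5.0000] v=[3.0000 -3.0000]

Answer: 5.0000 5.0000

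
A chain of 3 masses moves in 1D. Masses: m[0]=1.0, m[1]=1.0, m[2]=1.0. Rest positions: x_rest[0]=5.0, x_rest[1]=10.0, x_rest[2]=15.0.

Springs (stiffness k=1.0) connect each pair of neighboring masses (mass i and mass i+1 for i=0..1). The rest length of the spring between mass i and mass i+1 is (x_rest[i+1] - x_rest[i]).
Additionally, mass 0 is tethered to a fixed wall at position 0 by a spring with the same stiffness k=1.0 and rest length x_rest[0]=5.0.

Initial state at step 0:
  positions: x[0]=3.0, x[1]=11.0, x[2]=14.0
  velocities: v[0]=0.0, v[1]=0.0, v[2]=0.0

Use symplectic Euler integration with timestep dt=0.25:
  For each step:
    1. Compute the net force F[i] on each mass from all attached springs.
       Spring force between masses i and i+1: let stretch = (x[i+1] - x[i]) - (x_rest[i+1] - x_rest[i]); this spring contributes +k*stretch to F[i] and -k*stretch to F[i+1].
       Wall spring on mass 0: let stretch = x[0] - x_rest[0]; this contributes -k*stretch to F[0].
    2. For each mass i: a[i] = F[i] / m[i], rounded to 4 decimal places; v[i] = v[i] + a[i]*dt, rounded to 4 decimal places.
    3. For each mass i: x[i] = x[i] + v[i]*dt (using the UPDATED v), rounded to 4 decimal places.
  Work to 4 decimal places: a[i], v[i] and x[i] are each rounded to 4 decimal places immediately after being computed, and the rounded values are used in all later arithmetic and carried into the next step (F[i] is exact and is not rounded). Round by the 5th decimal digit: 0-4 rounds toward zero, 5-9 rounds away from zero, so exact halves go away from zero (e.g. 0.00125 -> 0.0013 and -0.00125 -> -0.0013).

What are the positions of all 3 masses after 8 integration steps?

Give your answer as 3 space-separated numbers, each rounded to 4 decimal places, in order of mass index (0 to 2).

Answer: 6.2373 8.6088 14.9279

Derivation:
Step 0: x=[3.0000 11.0000 14.0000] v=[0.0000 0.0000 0.0000]
Step 1: x=[3.3125 10.6875 14.1250] v=[1.2500 -1.2500 0.5000]
Step 2: x=[3.8789 10.1289 14.3477] v=[2.2656 -2.2344 0.8906]
Step 3: x=[4.5935 9.4434 14.6192] v=[2.8584 -2.7422 1.0859]
Step 4: x=[5.3241 8.7782 14.8797] v=[2.9225 -2.6607 1.0420]
Step 5: x=[5.9379 8.2785 15.0714] v=[2.4550 -1.9989 0.7666]
Step 6: x=[6.3268 8.0571 15.1510] v=[1.5557 -0.8858 0.3184]
Step 7: x=[6.4285 8.1709 15.0997] v=[0.4066 0.4551 -0.2051]
Step 8: x=[6.2373 8.6088 14.9279] v=[-0.7649 1.7517 -0.6873]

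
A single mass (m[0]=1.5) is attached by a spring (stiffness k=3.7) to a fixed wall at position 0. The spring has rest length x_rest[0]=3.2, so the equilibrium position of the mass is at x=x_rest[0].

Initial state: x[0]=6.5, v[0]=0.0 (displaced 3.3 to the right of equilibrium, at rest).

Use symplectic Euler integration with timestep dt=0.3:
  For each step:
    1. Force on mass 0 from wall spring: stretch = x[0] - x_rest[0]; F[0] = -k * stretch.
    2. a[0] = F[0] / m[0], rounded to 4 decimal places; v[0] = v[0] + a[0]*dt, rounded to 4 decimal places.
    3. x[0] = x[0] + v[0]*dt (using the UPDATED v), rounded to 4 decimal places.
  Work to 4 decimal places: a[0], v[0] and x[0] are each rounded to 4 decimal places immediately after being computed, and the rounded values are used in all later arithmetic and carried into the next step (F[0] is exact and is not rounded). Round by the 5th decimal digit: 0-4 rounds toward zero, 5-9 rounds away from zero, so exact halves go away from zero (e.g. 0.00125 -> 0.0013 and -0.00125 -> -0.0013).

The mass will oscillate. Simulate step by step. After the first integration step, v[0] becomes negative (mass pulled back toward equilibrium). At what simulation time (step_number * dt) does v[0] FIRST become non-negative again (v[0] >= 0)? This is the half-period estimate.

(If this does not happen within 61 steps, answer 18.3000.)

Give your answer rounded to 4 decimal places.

Step 0: x=[6.5000] v=[0.0000]
Step 1: x=[5.7674] v=[-2.4420]
Step 2: x=[4.4648] v=[-4.3419]
Step 3: x=[2.8815] v=[-5.2778]
Step 4: x=[1.3689] v=[-5.0421]
Step 5: x=[0.2628] v=[-3.6871]
Step 6: x=[-0.1913] v=[-1.5136]
Step 7: x=[0.1075] v=[0.9960]
First v>=0 after going negative at step 7, time=2.1000

Answer: 2.1000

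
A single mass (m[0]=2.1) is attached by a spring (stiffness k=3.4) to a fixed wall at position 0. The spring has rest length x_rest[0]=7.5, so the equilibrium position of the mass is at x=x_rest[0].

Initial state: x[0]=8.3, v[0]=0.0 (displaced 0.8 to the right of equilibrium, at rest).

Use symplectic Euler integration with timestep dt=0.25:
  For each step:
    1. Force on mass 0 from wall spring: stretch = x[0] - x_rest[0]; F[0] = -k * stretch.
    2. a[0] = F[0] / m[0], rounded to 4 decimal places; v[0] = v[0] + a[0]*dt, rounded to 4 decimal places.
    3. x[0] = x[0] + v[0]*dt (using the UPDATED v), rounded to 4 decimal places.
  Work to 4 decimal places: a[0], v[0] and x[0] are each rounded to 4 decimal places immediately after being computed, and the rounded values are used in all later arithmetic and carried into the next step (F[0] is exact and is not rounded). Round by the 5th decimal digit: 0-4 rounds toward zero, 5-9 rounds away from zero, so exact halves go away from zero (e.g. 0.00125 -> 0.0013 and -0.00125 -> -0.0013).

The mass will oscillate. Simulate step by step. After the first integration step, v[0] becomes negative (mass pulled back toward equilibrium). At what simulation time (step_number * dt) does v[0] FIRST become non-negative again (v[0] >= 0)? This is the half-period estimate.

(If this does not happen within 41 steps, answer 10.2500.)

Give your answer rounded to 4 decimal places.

Answer: 2.5000

Derivation:
Step 0: x=[8.3000] v=[0.0000]
Step 1: x=[8.2191] v=[-0.3238]
Step 2: x=[8.0654] v=[-0.6149]
Step 3: x=[7.8545] v=[-0.8438]
Step 4: x=[7.6077] v=[-0.9873]
Step 5: x=[7.3500] v=[-1.0309]
Step 6: x=[7.1075] v=[-0.9702]
Step 7: x=[6.9047] v=[-0.8113]
Step 8: x=[6.7621] v=[-0.5704]
Step 9: x=[6.6942] v=[-0.2717]
Step 10: x=[6.7078] v=[0.0545]
First v>=0 after going negative at step 10, time=2.5000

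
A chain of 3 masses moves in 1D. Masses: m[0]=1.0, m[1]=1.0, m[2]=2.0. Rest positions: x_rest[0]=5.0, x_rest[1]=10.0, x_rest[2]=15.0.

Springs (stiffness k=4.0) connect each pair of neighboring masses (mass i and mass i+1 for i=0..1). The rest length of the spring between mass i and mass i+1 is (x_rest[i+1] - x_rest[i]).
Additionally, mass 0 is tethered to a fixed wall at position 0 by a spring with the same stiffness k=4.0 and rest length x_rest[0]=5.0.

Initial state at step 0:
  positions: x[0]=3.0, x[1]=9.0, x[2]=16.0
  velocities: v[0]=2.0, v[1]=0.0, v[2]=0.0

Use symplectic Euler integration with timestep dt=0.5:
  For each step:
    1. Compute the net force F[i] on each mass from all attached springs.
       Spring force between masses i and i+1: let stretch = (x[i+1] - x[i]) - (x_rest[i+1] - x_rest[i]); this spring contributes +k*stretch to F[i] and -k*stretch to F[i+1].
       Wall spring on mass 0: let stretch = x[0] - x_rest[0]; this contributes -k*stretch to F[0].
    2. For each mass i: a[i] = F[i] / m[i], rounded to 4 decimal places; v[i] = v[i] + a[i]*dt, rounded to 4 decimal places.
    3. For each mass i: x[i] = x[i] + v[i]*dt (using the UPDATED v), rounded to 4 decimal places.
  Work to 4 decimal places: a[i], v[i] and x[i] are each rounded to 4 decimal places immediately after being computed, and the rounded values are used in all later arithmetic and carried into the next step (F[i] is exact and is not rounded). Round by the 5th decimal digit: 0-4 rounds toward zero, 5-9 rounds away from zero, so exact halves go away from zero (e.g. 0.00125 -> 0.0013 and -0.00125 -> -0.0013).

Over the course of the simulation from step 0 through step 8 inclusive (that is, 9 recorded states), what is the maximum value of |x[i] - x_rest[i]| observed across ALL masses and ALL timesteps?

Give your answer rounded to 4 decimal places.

Answer: 3.2500

Derivation:
Step 0: x=[3.0000 9.0000 16.0000] v=[2.0000 0.0000 0.0000]
Step 1: x=[7.0000 10.0000 15.0000] v=[8.0000 2.0000 -2.0000]
Step 2: x=[7.0000 13.0000 14.0000] v=[0.0000 6.0000 -2.0000]
Step 3: x=[6.0000 11.0000 15.0000] v=[-2.0000 -4.0000 2.0000]
Step 4: x=[4.0000 8.0000 16.5000] v=[-4.0000 -6.0000 3.0000]
Step 5: x=[2.0000 9.5000 16.2500] v=[-4.0000 3.0000 -0.5000]
Step 6: x=[5.5000 10.2500 15.1250] v=[7.0000 1.5000 -2.2500]
Step 7: x=[8.2500 11.1250 14.0625] v=[5.5000 1.7500 -2.1250]
Step 8: x=[5.6250 12.0625 14.0313] v=[-5.2500 1.8750 -0.0625]
Max displacement = 3.2500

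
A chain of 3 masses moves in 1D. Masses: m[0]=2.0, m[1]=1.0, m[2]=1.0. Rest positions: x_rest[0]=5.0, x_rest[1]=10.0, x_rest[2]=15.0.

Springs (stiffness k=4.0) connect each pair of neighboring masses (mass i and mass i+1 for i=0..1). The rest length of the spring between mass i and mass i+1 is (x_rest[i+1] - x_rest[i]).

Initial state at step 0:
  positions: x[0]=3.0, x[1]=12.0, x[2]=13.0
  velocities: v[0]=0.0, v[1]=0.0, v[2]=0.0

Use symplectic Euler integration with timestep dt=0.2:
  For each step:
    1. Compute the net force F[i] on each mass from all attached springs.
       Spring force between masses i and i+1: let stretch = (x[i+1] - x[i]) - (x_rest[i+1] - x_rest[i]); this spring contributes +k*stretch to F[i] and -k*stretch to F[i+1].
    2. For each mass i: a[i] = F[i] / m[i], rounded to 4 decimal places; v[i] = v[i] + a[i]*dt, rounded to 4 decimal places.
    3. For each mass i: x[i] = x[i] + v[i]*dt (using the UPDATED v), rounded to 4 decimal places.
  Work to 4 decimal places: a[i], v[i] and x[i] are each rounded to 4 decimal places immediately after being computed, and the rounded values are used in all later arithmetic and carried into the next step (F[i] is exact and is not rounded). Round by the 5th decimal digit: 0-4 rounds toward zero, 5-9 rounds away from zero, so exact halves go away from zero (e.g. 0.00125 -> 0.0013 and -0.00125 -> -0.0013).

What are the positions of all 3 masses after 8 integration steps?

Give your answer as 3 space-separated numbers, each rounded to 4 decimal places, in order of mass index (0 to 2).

Answer: 3.7955 11.4707 11.9384

Derivation:
Step 0: x=[3.0000 12.0000 13.0000] v=[0.0000 0.0000 0.0000]
Step 1: x=[3.3200 10.7200 13.6400] v=[1.6000 -6.4000 3.2000]
Step 2: x=[3.8320 8.7232 14.6128] v=[2.5600 -9.9840 4.8640]
Step 3: x=[4.3353 6.8861 15.4433] v=[2.5165 -9.1853 4.1523]
Step 4: x=[4.6427 6.0101 15.7046] v=[1.5368 -4.3802 1.3065]
Step 5: x=[4.6595 6.4664 15.2148] v=[0.0838 2.2815 -2.4491]
Step 6: x=[4.4208 8.0333 14.1252] v=[-1.1934 7.8347 -5.4478]
Step 7: x=[4.0711 9.9969 12.8609] v=[-1.7484 9.8182 -6.3213]
Step 8: x=[3.7955 11.4707 11.9384] v=[-1.3781 7.3688 -4.6125]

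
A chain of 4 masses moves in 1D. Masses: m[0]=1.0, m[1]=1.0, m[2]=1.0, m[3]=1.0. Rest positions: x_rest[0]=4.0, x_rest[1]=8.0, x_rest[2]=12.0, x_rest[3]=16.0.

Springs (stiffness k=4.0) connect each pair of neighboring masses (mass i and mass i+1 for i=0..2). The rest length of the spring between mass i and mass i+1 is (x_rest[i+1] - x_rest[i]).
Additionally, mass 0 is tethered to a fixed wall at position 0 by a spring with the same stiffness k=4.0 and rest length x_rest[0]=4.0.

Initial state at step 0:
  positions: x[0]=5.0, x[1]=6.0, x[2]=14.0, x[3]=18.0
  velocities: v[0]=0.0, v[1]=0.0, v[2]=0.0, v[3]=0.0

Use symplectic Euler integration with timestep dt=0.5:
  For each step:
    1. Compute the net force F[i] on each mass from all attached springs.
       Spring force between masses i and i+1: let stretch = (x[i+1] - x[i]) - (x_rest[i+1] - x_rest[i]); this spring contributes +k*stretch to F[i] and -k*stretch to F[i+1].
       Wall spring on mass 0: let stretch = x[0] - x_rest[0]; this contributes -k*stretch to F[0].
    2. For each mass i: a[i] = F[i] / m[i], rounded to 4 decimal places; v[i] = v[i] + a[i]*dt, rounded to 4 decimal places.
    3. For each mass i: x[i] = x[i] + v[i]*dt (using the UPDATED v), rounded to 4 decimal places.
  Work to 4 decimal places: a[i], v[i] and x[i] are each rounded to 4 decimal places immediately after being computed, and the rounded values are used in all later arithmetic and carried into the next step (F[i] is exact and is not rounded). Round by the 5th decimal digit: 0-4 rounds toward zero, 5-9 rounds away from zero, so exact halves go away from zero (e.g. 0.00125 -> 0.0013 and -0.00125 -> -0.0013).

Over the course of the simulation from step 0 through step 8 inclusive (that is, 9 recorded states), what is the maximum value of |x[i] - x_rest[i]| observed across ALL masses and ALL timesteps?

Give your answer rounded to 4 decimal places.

Answer: 5.0000

Derivation:
Step 0: x=[5.0000 6.0000 14.0000 18.0000] v=[0.0000 0.0000 0.0000 0.0000]
Step 1: x=[1.0000 13.0000 10.0000 18.0000] v=[-8.0000 14.0000 -8.0000 0.0000]
Step 2: x=[8.0000 5.0000 17.0000 14.0000] v=[14.0000 -16.0000 14.0000 -8.0000]
Step 3: x=[4.0000 12.0000 9.0000 17.0000] v=[-8.0000 14.0000 -16.0000 6.0000]
Step 4: x=[4.0000 8.0000 12.0000 16.0000] v=[0.0000 -8.0000 6.0000 -2.0000]
Step 5: x=[4.0000 4.0000 15.0000 15.0000] v=[0.0000 -8.0000 6.0000 -2.0000]
Step 6: x=[0.0000 11.0000 7.0000 18.0000] v=[-8.0000 14.0000 -16.0000 6.0000]
Step 7: x=[7.0000 3.0000 14.0000 14.0000] v=[14.0000 -16.0000 14.0000 -8.0000]
Step 8: x=[3.0000 10.0000 10.0000 14.0000] v=[-8.0000 14.0000 -8.0000 0.0000]
Max displacement = 5.0000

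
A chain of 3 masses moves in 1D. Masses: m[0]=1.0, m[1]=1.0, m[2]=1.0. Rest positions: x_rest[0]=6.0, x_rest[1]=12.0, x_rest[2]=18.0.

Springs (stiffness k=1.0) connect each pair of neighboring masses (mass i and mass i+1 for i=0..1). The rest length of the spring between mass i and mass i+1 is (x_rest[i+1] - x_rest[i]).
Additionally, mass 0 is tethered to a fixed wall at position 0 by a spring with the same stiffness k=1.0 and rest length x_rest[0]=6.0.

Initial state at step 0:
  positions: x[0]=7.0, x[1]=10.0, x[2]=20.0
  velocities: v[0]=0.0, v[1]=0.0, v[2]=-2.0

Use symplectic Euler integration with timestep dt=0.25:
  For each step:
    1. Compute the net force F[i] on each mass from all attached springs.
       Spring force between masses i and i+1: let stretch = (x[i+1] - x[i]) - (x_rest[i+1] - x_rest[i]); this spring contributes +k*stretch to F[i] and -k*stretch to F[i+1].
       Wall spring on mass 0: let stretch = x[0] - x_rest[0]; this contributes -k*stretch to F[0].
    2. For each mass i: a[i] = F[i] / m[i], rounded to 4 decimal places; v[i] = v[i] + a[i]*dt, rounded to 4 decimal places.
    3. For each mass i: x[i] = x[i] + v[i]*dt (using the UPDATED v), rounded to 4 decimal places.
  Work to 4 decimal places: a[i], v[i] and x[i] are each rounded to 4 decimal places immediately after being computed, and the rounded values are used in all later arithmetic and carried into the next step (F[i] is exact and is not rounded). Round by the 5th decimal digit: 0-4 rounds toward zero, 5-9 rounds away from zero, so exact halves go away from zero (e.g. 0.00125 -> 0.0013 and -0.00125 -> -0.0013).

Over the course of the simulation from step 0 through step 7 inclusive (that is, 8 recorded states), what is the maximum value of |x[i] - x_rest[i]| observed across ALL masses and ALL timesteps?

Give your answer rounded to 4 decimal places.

Step 0: x=[7.0000 10.0000 20.0000] v=[0.0000 0.0000 -2.0000]
Step 1: x=[6.7500 10.4375 19.2500] v=[-1.0000 1.7500 -3.0000]
Step 2: x=[6.3086 11.1953 18.3242] v=[-1.7656 3.0313 -3.7031]
Step 3: x=[5.7783 12.0933 17.3279] v=[-2.1211 3.5919 -3.9853]
Step 4: x=[5.2816 12.9238 16.3794] v=[-1.9869 3.3218 -3.7940]
Step 5: x=[4.9324 13.4926 15.5899] v=[-1.3968 2.2752 -3.1579]
Step 6: x=[4.8099 13.6575 15.0444] v=[-0.4899 0.6595 -2.1822]
Step 7: x=[4.9398 13.3561 14.7872] v=[0.5195 -1.2057 -1.0289]
Max displacement = 3.2128

Answer: 3.2128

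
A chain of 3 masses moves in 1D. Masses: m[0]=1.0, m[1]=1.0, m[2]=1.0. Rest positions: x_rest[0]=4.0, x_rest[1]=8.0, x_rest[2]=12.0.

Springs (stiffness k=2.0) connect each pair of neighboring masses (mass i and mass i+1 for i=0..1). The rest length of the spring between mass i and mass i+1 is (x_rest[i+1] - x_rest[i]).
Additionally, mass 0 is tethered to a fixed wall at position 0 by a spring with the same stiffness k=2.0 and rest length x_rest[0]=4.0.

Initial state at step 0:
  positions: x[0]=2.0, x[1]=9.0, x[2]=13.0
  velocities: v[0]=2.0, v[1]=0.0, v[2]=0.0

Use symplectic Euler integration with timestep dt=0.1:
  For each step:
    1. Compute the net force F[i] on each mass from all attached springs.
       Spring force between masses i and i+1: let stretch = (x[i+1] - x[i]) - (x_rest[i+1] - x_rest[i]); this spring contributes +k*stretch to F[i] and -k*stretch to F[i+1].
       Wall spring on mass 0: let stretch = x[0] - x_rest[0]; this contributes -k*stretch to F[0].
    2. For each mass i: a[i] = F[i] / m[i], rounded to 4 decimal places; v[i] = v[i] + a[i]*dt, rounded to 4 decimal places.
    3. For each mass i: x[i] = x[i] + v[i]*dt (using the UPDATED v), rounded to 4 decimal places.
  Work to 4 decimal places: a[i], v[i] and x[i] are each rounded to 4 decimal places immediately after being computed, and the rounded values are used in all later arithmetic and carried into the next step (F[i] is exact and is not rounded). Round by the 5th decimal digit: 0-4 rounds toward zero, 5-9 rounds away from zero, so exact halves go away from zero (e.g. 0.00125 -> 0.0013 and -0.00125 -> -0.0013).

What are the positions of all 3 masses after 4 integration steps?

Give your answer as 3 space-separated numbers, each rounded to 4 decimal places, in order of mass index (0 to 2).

Answer: 3.6464 8.5020 12.9833

Derivation:
Step 0: x=[2.0000 9.0000 13.0000] v=[2.0000 0.0000 0.0000]
Step 1: x=[2.3000 8.9400 13.0000] v=[3.0000 -0.6000 0.0000]
Step 2: x=[2.6868 8.8284 12.9988] v=[3.8680 -1.1160 -0.0120]
Step 3: x=[3.1427 8.6774 12.9942] v=[4.5590 -1.5102 -0.0461]
Step 4: x=[3.6464 8.5020 12.9833] v=[5.0374 -1.7538 -0.1095]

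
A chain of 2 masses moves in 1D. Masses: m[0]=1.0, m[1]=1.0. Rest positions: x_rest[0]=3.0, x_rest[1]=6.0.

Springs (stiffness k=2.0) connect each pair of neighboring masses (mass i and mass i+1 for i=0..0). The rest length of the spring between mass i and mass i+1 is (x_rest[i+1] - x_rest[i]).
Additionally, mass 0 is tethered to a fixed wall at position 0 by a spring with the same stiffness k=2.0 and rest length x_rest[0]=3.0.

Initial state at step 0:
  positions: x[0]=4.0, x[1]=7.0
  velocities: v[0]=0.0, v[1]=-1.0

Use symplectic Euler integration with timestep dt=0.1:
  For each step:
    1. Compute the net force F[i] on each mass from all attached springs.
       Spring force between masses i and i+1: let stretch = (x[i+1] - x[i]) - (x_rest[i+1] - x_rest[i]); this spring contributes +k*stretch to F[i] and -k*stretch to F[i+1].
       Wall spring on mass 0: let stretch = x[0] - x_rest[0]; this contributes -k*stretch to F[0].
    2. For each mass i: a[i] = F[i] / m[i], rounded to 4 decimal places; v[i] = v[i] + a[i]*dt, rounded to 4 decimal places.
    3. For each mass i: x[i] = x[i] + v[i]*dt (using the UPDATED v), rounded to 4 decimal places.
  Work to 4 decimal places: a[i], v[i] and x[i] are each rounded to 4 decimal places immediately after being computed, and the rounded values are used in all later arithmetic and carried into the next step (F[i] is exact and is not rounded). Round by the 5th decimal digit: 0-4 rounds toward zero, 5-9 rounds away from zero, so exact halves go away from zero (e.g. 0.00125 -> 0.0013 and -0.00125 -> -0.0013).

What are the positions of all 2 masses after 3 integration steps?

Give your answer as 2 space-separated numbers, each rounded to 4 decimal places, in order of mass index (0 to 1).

Step 0: x=[4.0000 7.0000] v=[0.0000 -1.0000]
Step 1: x=[3.9800 6.9000] v=[-0.2000 -1.0000]
Step 2: x=[3.9388 6.8016] v=[-0.4120 -0.9840]
Step 3: x=[3.8761 6.7059] v=[-0.6272 -0.9566]

Answer: 3.8761 6.7059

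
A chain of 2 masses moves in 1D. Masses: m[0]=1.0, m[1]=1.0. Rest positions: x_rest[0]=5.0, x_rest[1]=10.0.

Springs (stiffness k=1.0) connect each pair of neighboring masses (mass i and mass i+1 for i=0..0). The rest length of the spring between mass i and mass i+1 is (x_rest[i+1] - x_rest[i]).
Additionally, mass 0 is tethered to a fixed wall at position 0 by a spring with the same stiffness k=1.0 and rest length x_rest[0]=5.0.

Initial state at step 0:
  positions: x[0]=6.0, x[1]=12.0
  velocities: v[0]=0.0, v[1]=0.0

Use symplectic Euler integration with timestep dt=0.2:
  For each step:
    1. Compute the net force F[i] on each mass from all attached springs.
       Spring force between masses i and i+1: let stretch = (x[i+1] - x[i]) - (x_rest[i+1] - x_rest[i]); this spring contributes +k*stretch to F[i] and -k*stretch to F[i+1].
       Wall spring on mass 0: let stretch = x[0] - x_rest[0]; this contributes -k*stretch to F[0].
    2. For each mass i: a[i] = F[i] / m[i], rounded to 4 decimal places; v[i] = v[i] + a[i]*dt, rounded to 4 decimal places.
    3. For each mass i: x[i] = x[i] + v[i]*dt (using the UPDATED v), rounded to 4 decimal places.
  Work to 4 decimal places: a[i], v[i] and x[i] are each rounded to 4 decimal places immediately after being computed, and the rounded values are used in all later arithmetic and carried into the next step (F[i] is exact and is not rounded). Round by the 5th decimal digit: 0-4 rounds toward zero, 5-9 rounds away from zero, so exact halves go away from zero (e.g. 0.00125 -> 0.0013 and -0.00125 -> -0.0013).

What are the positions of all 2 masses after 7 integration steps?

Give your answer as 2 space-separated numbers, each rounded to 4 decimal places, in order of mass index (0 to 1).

Answer: 5.8355 11.0568

Derivation:
Step 0: x=[6.0000 12.0000] v=[0.0000 0.0000]
Step 1: x=[6.0000 11.9600] v=[0.0000 -0.2000]
Step 2: x=[5.9984 11.8816] v=[-0.0080 -0.3920]
Step 3: x=[5.9922 11.7679] v=[-0.0310 -0.5686]
Step 4: x=[5.9773 11.6232] v=[-0.0743 -0.7237]
Step 5: x=[5.9492 11.4526] v=[-0.1406 -0.8529]
Step 6: x=[5.9032 11.2619] v=[-0.2298 -0.9536]
Step 7: x=[5.8355 11.0568] v=[-0.3387 -1.0253]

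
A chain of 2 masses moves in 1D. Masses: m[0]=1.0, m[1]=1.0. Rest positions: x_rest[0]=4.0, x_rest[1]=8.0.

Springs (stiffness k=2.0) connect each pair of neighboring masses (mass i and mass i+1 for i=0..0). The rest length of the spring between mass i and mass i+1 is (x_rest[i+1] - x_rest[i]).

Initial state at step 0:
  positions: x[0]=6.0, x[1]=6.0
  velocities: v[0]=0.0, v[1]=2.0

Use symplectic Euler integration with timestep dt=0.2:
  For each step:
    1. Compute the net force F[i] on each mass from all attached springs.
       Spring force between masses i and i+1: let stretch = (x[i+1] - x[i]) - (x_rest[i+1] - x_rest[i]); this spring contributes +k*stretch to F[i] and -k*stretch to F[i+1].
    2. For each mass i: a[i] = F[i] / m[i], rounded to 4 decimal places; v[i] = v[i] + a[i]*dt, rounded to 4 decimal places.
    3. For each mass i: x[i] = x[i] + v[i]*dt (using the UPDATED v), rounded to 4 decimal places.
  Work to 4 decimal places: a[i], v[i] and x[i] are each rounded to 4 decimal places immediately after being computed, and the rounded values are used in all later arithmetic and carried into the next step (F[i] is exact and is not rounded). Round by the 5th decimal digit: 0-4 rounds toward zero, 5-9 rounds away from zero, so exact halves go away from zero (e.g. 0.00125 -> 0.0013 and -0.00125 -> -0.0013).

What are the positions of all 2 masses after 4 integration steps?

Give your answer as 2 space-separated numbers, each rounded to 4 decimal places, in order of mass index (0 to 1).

Step 0: x=[6.0000 6.0000] v=[0.0000 2.0000]
Step 1: x=[5.6800 6.7200] v=[-1.6000 3.6000]
Step 2: x=[5.1232 7.6768] v=[-2.7840 4.7840]
Step 3: x=[4.4507 8.7493] v=[-3.3626 5.3626]
Step 4: x=[3.8021 9.7979] v=[-3.2432 5.2432]

Answer: 3.8021 9.7979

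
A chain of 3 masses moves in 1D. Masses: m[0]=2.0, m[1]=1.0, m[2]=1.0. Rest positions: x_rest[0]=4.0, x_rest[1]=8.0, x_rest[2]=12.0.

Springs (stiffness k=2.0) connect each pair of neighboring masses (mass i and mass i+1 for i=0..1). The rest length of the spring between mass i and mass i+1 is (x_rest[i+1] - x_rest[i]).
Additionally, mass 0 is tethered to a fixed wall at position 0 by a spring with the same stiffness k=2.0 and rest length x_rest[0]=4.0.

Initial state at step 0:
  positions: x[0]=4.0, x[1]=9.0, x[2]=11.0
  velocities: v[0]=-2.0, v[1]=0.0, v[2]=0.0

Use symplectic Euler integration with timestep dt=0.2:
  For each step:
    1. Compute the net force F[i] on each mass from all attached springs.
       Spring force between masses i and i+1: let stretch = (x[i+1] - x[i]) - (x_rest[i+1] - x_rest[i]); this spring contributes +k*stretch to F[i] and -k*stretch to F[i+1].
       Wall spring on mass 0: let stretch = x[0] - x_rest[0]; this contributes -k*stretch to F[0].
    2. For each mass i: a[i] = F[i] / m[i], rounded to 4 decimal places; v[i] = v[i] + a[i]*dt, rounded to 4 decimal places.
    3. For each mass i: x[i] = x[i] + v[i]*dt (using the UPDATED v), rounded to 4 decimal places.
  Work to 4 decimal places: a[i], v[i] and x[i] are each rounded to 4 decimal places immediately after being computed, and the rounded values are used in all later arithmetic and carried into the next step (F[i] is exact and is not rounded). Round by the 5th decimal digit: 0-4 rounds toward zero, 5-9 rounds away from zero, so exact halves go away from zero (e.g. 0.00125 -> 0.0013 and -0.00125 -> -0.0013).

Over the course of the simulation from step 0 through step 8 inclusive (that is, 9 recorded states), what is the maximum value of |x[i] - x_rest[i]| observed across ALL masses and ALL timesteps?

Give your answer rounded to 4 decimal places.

Answer: 2.0403

Derivation:
Step 0: x=[4.0000 9.0000 11.0000] v=[-2.0000 0.0000 0.0000]
Step 1: x=[3.6400 8.7600 11.1600] v=[-1.8000 -1.2000 0.8000]
Step 2: x=[3.3392 8.3024 11.4480] v=[-1.5040 -2.2880 1.4400]
Step 3: x=[3.1034 7.6994 11.8044] v=[-1.1792 -3.0150 1.7818]
Step 4: x=[2.9273 7.0571 12.1524] v=[-0.8807 -3.2114 1.7398]
Step 5: x=[2.7993 6.4921 12.4127] v=[-0.6402 -2.8252 1.3017]
Step 6: x=[2.7070 6.1053 12.5194] v=[-0.4615 -1.9341 0.5335]
Step 7: x=[2.6424 5.9597 12.4330] v=[-0.3232 -0.7278 -0.4321]
Step 8: x=[2.6048 6.0666 12.1487] v=[-0.1882 0.5346 -1.4214]
Max displacement = 2.0403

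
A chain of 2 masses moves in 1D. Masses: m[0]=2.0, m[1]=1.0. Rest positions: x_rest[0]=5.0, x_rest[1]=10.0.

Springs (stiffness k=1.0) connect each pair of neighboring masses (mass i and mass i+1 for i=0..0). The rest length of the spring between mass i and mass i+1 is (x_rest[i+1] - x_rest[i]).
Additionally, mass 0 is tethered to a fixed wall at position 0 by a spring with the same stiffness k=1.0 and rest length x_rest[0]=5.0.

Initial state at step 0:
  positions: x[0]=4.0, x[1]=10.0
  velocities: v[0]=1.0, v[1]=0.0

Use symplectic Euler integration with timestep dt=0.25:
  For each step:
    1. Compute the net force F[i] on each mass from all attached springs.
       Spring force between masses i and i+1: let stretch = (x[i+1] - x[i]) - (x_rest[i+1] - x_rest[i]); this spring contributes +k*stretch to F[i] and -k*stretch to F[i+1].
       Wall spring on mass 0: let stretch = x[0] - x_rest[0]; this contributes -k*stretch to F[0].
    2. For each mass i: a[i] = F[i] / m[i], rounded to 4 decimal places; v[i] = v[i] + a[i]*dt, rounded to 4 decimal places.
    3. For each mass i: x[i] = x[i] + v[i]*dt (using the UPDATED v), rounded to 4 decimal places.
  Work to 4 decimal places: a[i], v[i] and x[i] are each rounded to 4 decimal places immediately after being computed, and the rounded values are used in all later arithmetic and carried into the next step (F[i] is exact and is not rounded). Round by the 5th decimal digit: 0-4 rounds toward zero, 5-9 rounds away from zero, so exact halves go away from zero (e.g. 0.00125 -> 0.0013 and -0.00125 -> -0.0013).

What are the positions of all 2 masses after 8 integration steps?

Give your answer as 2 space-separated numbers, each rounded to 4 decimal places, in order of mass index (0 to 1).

Step 0: x=[4.0000 10.0000] v=[1.0000 0.0000]
Step 1: x=[4.3125 9.9375] v=[1.2500 -0.2500]
Step 2: x=[4.6660 9.8359] v=[1.4141 -0.4063]
Step 3: x=[5.0353 9.7237] v=[1.4771 -0.4488]
Step 4: x=[5.3937 9.6310] v=[1.4337 -0.3709]
Step 5: x=[5.7160 9.5860] v=[1.2892 -0.1802]
Step 6: x=[5.9806 9.6116] v=[1.0585 0.1023]
Step 7: x=[6.1718 9.7228] v=[0.7648 0.4446]
Step 8: x=[6.2811 9.9245] v=[0.4372 0.8069]

Answer: 6.2811 9.9245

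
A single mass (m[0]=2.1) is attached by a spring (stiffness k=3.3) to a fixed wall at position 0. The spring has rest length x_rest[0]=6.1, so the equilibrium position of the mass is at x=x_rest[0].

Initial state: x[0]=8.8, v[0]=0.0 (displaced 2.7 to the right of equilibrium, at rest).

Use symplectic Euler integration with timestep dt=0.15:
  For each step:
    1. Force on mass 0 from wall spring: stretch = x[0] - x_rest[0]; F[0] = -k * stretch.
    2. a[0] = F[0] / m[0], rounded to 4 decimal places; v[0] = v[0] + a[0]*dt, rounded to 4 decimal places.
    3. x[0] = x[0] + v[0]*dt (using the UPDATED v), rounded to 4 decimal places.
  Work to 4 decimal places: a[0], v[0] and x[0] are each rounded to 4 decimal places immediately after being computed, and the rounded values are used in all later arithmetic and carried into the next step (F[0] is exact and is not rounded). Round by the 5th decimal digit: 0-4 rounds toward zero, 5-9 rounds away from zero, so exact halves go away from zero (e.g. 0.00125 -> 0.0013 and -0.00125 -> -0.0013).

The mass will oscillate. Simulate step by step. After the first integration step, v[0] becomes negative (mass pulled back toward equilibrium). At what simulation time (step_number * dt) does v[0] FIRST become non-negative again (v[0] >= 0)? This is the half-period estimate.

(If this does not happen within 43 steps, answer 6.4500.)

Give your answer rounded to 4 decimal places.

Answer: 2.5500

Derivation:
Step 0: x=[8.8000] v=[0.0000]
Step 1: x=[8.7045] v=[-0.6364]
Step 2: x=[8.5170] v=[-1.2503]
Step 3: x=[8.2440] v=[-1.8200]
Step 4: x=[7.8952] v=[-2.3254]
Step 5: x=[7.4829] v=[-2.7486]
Step 6: x=[7.0217] v=[-3.0746]
Step 7: x=[6.5279] v=[-3.2919]
Step 8: x=[6.0190] v=[-3.3928]
Step 9: x=[5.5129] v=[-3.3737]
Step 10: x=[5.0276] v=[-3.2353]
Step 11: x=[4.5802] v=[-2.9825]
Step 12: x=[4.1866] v=[-2.6243]
Step 13: x=[3.8606] v=[-2.1733]
Step 14: x=[3.6138] v=[-1.6454]
Step 15: x=[3.4549] v=[-1.0594]
Step 16: x=[3.3895] v=[-0.4359]
Step 17: x=[3.4200] v=[0.2030]
First v>=0 after going negative at step 17, time=2.5500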